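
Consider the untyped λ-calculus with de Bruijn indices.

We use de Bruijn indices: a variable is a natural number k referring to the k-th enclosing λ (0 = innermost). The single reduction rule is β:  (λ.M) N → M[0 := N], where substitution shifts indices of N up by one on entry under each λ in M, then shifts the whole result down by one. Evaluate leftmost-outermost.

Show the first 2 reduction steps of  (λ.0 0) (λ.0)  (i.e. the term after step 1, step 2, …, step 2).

Answer: after 2 steps: λ.0

Working:
  start: (λ.0 0) (λ.0)
  step 1: (λ.0) (λ.0)
  step 2: λ.0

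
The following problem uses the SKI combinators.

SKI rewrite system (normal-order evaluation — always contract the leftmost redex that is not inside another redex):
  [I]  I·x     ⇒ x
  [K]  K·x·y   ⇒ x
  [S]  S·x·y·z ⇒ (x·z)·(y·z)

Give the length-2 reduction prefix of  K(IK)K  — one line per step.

  start: K(IK)K
  [1] IK
  [2] K

Answer: after 2 steps: K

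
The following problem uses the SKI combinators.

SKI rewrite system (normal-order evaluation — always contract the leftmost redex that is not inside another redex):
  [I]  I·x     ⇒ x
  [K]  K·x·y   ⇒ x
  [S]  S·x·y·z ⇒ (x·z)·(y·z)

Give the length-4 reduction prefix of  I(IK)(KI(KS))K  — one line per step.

Answer: after 4 steps: I

Working:
  start: I(IK)(KI(KS))K
  step 1: IK(KI(KS))K
  step 2: K(KI(KS))K
  step 3: KI(KS)
  step 4: I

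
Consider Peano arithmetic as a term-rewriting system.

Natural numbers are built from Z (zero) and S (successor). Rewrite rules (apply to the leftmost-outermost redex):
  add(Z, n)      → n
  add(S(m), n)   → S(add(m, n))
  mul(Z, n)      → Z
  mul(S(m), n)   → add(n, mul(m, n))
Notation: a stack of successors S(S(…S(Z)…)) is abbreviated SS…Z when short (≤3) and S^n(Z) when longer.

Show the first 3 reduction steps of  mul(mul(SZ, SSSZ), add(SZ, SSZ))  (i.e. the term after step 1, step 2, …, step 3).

  start: mul(mul(SZ, SSSZ), add(SZ, SSZ))
  step 1: mul(add(SSSZ, mul(Z, SSSZ)), add(SZ, SSZ))
  step 2: mul(S(add(SSZ, mul(Z, SSSZ))), add(SZ, SSZ))
  step 3: add(add(SZ, SSZ), mul(add(SSZ, mul(Z, SSSZ)), add(SZ, SSZ)))

Answer: after 3 steps: add(add(SZ, SSZ), mul(add(SSZ, mul(Z, SSSZ)), add(SZ, SSZ)))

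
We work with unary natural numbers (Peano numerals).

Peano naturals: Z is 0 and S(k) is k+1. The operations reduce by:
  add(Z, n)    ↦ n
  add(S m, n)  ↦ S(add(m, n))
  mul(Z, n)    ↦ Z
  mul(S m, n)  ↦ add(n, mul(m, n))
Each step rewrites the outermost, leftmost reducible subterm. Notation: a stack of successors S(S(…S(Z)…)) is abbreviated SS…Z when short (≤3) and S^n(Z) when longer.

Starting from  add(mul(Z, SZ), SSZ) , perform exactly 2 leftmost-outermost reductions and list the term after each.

  start: add(mul(Z, SZ), SSZ)
  step 1: add(Z, SSZ)
  step 2: SSZ

Answer: after 2 steps: SSZ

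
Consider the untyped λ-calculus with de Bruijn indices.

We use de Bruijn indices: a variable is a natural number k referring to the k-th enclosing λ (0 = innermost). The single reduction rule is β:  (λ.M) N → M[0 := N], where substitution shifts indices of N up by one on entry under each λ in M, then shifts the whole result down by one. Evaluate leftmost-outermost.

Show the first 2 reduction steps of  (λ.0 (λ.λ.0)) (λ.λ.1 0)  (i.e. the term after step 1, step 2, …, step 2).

  start: (λ.0 (λ.λ.0)) (λ.λ.1 0)
  step 1: (λ.λ.1 0) (λ.λ.0)
  step 2: λ.(λ.λ.0) 0

Answer: after 2 steps: λ.(λ.λ.0) 0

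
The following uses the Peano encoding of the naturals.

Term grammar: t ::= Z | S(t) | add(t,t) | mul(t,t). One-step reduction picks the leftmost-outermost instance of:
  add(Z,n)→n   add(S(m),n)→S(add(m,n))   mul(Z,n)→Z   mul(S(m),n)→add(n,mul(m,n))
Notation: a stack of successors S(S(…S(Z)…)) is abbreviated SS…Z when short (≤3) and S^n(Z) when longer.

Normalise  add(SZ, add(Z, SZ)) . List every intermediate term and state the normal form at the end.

Answer: normal form = SSZ  (in 3 steps)

Working:
  start: add(SZ, add(Z, SZ))
  →1  S(add(Z, add(Z, SZ)))
  →2  S(add(Z, SZ))
  →3  SSZ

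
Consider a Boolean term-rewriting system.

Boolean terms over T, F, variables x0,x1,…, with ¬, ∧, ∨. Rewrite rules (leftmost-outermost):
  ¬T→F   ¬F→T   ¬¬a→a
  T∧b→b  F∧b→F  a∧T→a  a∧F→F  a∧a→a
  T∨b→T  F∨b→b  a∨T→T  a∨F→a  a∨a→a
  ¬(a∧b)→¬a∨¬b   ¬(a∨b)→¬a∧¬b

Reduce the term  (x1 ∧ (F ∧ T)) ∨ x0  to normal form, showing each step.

Answer: normal form = x0  (in 3 steps)

Derivation:
  start: (x1 ∧ (F ∧ T)) ∨ x0
  [1] (x1 ∧ F) ∨ x0
  [2] F ∨ x0
  [3] x0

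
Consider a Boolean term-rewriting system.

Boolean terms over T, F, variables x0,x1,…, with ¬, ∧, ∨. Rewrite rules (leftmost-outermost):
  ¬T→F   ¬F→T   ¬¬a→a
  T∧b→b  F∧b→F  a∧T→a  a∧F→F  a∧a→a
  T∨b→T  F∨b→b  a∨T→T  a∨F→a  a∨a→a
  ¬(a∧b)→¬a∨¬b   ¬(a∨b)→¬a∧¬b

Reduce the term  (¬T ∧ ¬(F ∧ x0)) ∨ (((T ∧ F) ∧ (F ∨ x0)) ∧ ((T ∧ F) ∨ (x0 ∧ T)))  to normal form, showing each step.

Answer: normal form = F  (in 6 steps)

Working:
  start: (¬T ∧ ¬(F ∧ x0)) ∨ (((T ∧ F) ∧ (F ∨ x0)) ∧ ((T ∧ F) ∨ (x0 ∧ T)))
  →1  (F ∧ ¬(F ∧ x0)) ∨ (((T ∧ F) ∧ (F ∨ x0)) ∧ ((T ∧ F) ∨ (x0 ∧ T)))
  →2  F ∨ (((T ∧ F) ∧ (F ∨ x0)) ∧ ((T ∧ F) ∨ (x0 ∧ T)))
  →3  ((T ∧ F) ∧ (F ∨ x0)) ∧ ((T ∧ F) ∨ (x0 ∧ T))
  →4  (F ∧ (F ∨ x0)) ∧ ((T ∧ F) ∨ (x0 ∧ T))
  →5  F ∧ ((T ∧ F) ∨ (x0 ∧ T))
  →6  F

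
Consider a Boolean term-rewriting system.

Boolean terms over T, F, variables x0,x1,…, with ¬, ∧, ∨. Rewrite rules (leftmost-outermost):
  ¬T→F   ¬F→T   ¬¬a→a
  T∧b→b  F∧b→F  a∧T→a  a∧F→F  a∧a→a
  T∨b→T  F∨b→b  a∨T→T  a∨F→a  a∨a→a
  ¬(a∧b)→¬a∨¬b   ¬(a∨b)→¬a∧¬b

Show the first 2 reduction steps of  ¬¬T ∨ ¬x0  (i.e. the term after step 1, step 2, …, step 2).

Answer: after 2 steps: T

Working:
  start: ¬¬T ∨ ¬x0
  →1  T ∨ ¬x0
  →2  T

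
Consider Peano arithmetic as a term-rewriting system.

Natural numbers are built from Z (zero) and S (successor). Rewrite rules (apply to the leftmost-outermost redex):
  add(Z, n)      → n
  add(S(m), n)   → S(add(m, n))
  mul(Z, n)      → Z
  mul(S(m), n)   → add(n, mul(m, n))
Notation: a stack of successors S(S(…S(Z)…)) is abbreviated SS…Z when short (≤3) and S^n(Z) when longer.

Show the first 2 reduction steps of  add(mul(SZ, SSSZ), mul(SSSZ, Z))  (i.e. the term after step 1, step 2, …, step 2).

Answer: after 2 steps: add(S(add(SSZ, mul(Z, SSSZ))), mul(SSSZ, Z))

Working:
  start: add(mul(SZ, SSSZ), mul(SSSZ, Z))
  step 1: add(add(SSSZ, mul(Z, SSSZ)), mul(SSSZ, Z))
  step 2: add(S(add(SSZ, mul(Z, SSSZ))), mul(SSSZ, Z))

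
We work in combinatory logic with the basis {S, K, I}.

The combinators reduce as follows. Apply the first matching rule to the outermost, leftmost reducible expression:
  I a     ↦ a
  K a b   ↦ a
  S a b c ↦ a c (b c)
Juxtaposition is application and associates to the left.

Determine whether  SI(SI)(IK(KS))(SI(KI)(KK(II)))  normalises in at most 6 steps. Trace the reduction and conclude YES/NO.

Answer: YES — reaches normal form S in 5 ≤ 6 steps

Working:
  start: SI(SI)(IK(KS))(SI(KI)(KK(II)))
  [1] I(IK(KS))(SI(IK(KS)))(SI(KI)(KK(II)))
  [2] IK(KS)(SI(IK(KS)))(SI(KI)(KK(II)))
  [3] K(KS)(SI(IK(KS)))(SI(KI)(KK(II)))
  [4] KS(SI(KI)(KK(II)))
  [5] S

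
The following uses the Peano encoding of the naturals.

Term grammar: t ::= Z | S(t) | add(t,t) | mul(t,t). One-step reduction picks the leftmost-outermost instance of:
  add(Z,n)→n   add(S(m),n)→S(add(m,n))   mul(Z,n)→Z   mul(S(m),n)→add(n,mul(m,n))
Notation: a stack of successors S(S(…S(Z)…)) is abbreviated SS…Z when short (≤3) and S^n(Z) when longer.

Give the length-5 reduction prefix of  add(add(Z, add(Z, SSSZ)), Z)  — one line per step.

  start: add(add(Z, add(Z, SSSZ)), Z)
  step 1: add(add(Z, SSSZ), Z)
  step 2: add(SSSZ, Z)
  step 3: S(add(SSZ, Z))
  step 4: S(S(add(SZ, Z)))
  step 5: S(S(S(add(Z, Z))))

Answer: after 5 steps: S(S(S(add(Z, Z))))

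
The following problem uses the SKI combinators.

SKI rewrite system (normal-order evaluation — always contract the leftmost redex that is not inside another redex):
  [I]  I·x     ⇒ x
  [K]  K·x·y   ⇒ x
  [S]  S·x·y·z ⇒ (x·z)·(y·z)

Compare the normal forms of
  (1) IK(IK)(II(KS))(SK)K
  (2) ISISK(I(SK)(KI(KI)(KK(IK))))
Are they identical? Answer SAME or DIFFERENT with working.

Answer: SAME — A ⇓ SK, B ⇓ SK

Derivation:
Term A:
  start: IK(IK)(II(KS))(SK)K
  [1] K(IK)(II(KS))(SK)K
  [2] IK(SK)K
  [3] K(SK)K
  [4] SK

Term B:
  start: ISISK(I(SK)(KI(KI)(KK(IK))))
  [1] SISK(I(SK)(KI(KI)(KK(IK))))
  [2] IK(SK)(I(SK)(KI(KI)(KK(IK))))
  [3] K(SK)(I(SK)(KI(KI)(KK(IK))))
  [4] SK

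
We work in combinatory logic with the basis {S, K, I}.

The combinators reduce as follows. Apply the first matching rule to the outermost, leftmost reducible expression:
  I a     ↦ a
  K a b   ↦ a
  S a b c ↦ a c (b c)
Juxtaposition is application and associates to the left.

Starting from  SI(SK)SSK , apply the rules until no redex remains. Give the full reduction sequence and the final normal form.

Answer: normal form = K(SK)  (in 5 steps)

Derivation:
  start: SI(SK)SSK
  step 1: IS(SKS)SK
  step 2: S(SKS)SK
  step 3: SKSK(SK)
  step 4: KK(SK)(SK)
  step 5: K(SK)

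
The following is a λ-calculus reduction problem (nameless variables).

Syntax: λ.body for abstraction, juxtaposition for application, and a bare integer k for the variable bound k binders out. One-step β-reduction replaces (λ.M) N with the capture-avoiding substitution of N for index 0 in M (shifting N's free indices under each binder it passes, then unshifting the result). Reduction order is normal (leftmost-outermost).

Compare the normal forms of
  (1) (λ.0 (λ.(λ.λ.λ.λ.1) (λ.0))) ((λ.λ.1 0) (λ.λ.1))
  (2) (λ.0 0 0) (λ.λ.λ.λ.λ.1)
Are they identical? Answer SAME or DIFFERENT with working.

Term A:
  start: (λ.0 (λ.(λ.λ.λ.λ.1) (λ.0))) ((λ.λ.1 0) (λ.λ.1))
  [1] (λ.λ.1 0) (λ.λ.1) (λ.(λ.λ.λ.λ.1) (λ.0))
  [2] (λ.(λ.λ.1) 0) (λ.(λ.λ.λ.λ.1) (λ.0))
  [3] (λ.λ.1) (λ.(λ.λ.λ.λ.1) (λ.0))
  [4] λ.λ.(λ.λ.λ.λ.1) (λ.0)
  [5] λ.λ.λ.λ.λ.1

Term B:
  start: (λ.0 0 0) (λ.λ.λ.λ.λ.1)
  [1] (λ.λ.λ.λ.λ.1) (λ.λ.λ.λ.λ.1) (λ.λ.λ.λ.λ.1)
  [2] (λ.λ.λ.λ.1) (λ.λ.λ.λ.λ.1)
  [3] λ.λ.λ.1

Answer: DIFFERENT — A ⇓ λ.λ.λ.λ.λ.1, B ⇓ λ.λ.λ.1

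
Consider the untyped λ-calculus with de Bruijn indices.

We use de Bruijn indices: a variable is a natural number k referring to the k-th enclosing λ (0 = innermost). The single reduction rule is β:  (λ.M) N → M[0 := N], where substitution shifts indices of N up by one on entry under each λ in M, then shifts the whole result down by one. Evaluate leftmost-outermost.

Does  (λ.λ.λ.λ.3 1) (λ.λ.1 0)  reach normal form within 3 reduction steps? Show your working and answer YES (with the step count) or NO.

  start: (λ.λ.λ.λ.3 1) (λ.λ.1 0)
  [1] λ.λ.λ.(λ.λ.1 0) 1
  [2] λ.λ.λ.λ.2 0

Answer: YES — reaches normal form λ.λ.λ.λ.2 0 in 2 ≤ 3 steps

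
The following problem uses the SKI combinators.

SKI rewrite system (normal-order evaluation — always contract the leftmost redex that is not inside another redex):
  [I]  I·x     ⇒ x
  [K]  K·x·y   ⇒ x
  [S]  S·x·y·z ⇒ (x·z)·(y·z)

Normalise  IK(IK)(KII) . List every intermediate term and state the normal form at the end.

Answer: normal form = K  (in 3 steps)

Derivation:
  start: IK(IK)(KII)
  [1] K(IK)(KII)
  [2] IK
  [3] K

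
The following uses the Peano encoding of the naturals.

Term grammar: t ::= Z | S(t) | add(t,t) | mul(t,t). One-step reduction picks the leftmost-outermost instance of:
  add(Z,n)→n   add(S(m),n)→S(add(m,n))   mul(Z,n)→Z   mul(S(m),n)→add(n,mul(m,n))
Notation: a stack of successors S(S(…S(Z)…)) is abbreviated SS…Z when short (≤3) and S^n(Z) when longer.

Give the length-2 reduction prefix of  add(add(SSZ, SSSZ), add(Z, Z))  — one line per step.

  start: add(add(SSZ, SSSZ), add(Z, Z))
  →1  add(S(add(SZ, SSSZ)), add(Z, Z))
  →2  S(add(add(SZ, SSSZ), add(Z, Z)))

Answer: after 2 steps: S(add(add(SZ, SSSZ), add(Z, Z)))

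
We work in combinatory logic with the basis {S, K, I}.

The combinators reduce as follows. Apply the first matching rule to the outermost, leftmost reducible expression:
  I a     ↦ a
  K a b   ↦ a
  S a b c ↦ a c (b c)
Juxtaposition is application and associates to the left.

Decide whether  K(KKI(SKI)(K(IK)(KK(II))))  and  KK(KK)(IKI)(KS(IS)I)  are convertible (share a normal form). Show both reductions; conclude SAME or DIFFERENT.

Answer: DIFFERENT — A ⇓ K(SKI), B ⇓ KI

Working:
Term A:
  start: K(KKI(SKI)(K(IK)(KK(II))))
  [1] K(K(SKI)(K(IK)(KK(II))))
  [2] K(SKI)

Term B:
  start: KK(KK)(IKI)(KS(IS)I)
  [1] K(IKI)(KS(IS)I)
  [2] IKI
  [3] KI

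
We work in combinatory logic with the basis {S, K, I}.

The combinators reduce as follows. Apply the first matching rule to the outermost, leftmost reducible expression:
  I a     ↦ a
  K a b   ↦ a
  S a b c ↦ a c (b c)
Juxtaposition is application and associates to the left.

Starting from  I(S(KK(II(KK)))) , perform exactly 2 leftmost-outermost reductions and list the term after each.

  start: I(S(KK(II(KK))))
  step 1: S(KK(II(KK)))
  step 2: SK

Answer: after 2 steps: SK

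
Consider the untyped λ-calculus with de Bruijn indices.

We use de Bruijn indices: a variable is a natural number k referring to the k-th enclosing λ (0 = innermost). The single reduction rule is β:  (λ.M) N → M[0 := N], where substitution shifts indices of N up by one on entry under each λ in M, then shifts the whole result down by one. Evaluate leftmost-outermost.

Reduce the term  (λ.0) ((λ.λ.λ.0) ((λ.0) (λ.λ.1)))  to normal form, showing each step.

  start: (λ.0) ((λ.λ.λ.0) ((λ.0) (λ.λ.1)))
  [1] (λ.λ.λ.0) ((λ.0) (λ.λ.1))
  [2] λ.λ.0

Answer: normal form = λ.λ.0  (in 2 steps)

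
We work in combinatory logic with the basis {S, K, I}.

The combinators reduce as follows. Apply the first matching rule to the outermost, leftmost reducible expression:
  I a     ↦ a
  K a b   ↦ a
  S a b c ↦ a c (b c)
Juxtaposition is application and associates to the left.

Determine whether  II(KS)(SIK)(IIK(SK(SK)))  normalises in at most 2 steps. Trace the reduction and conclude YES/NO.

Answer: NO — after 2 steps the term is KS(SIK)(IIK(SK(SK))), not yet normal

Reduction:
  start: II(KS)(SIK)(IIK(SK(SK)))
  [1] I(KS)(SIK)(IIK(SK(SK)))
  [2] KS(SIK)(IIK(SK(SK)))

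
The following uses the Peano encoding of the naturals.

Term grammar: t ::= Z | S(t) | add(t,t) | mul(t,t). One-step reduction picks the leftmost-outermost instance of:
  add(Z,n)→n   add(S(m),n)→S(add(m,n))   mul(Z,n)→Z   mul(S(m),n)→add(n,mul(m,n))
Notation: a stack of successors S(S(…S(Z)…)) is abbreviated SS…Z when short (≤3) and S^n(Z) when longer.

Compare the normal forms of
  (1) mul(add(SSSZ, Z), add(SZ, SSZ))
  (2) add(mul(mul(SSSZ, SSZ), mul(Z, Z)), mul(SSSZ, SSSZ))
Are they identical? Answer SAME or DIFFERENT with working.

Term A:
  start: mul(add(SSSZ, Z), add(SZ, SSZ))
  [1] mul(S(add(SSZ, Z)), add(SZ, SSZ))
  [2] add(add(SZ, SSZ), mul(add(SSZ, Z), add(SZ, SSZ)))
  [3] add(S(add(Z, SSZ)), mul(add(SSZ, Z), add(SZ, SSZ)))
  [4] S(add(add(Z, SSZ), mul(add(SSZ, Z), add(SZ, SSZ))))
  [5] S(add(SSZ, mul(add(SSZ, Z), add(SZ, SSZ))))
  [6] S(S(add(SZ, mul(add(SSZ, Z), add(SZ, SSZ)))))
  [7] S(S(S(add(Z, mul(add(SSZ, Z), add(SZ, SSZ))))))
  [8] S(S(S(mul(add(SSZ, Z), add(SZ, SSZ)))))
  [9] S(S(S(mul(S(add(SZ, Z)), add(SZ, SSZ)))))
  [10] S(S(S(add(add(SZ, SSZ), mul(add(SZ, Z), add(SZ, SSZ))))))
  [11] S(S(S(add(S(add(Z, SSZ)), mul(add(SZ, Z), add(SZ, SSZ))))))
  [12] S(S(S(S(add(add(Z, SSZ), mul(add(SZ, Z), add(SZ, SSZ)))))))
  [13] S(S(S(S(add(SSZ, mul(add(SZ, Z), add(SZ, SSZ)))))))
  [14] S(S(S(S(S(add(SZ, mul(add(SZ, Z), add(SZ, SSZ))))))))
  [15] S(S(S(S(S(S(add(Z, mul(add(SZ, Z), add(SZ, SSZ)))))))))
  [16] S(S(S(S(S(S(mul(add(SZ, Z), add(SZ, SSZ))))))))
  [17] S(S(S(S(S(S(mul(S(add(Z, Z)), add(SZ, SSZ))))))))
  [18] S(S(S(S(S(S(add(add(SZ, SSZ), mul(add(Z, Z), add(SZ, SSZ)))))))))
  [19] S(S(S(S(S(S(add(S(add(Z, SSZ)), mul(add(Z, Z), add(SZ, SSZ)))))))))
  [20] S(S(S(S(S(S(S(add(add(Z, SSZ), mul(add(Z, Z), add(SZ, SSZ))))))))))
  [21] S(S(S(S(S(S(S(add(SSZ, mul(add(Z, Z), add(SZ, SSZ))))))))))
  [22] S(S(S(S(S(S(S(S(add(SZ, mul(add(Z, Z), add(SZ, SSZ)))))))))))
  [23] S(S(S(S(S(S(S(S(S(add(Z, mul(add(Z, Z), add(SZ, SSZ))))))))))))
  [24] S(S(S(S(S(S(S(S(S(mul(add(Z, Z), add(SZ, SSZ)))))))))))
  [25] S(S(S(S(S(S(S(S(S(mul(Z, add(SZ, SSZ)))))))))))
  [26] S^9(Z)

Term B:
  start: add(mul(mul(SSSZ, SSZ), mul(Z, Z)), mul(SSSZ, SSSZ))
  [1] add(mul(add(SSZ, mul(SSZ, SSZ)), mul(Z, Z)), mul(SSSZ, SSSZ))
  [2] add(mul(S(add(SZ, mul(SSZ, SSZ))), mul(Z, Z)), mul(SSSZ, SSSZ))
  [3] add(add(mul(Z, Z), mul(add(SZ, mul(SSZ, SSZ)), mul(Z, Z))), mul(SSSZ, SSSZ))
  [4] add(add(Z, mul(add(SZ, mul(SSZ, SSZ)), mul(Z, Z))), mul(SSSZ, SSSZ))
  [5] add(mul(add(SZ, mul(SSZ, SSZ)), mul(Z, Z)), mul(SSSZ, SSSZ))
  [6] add(mul(S(add(Z, mul(SSZ, SSZ))), mul(Z, Z)), mul(SSSZ, SSSZ))
  [7] add(add(mul(Z, Z), mul(add(Z, mul(SSZ, SSZ)), mul(Z, Z))), mul(SSSZ, SSSZ))
  [8] add(add(Z, mul(add(Z, mul(SSZ, SSZ)), mul(Z, Z))), mul(SSSZ, SSSZ))
  [9] add(mul(add(Z, mul(SSZ, SSZ)), mul(Z, Z)), mul(SSSZ, SSSZ))
  [10] add(mul(mul(SSZ, SSZ), mul(Z, Z)), mul(SSSZ, SSSZ))
  [11] add(mul(add(SSZ, mul(SZ, SSZ)), mul(Z, Z)), mul(SSSZ, SSSZ))
  [12] add(mul(S(add(SZ, mul(SZ, SSZ))), mul(Z, Z)), mul(SSSZ, SSSZ))
  [13] add(add(mul(Z, Z), mul(add(SZ, mul(SZ, SSZ)), mul(Z, Z))), mul(SSSZ, SSSZ))
  [14] add(add(Z, mul(add(SZ, mul(SZ, SSZ)), mul(Z, Z))), mul(SSSZ, SSSZ))
  [15] add(mul(add(SZ, mul(SZ, SSZ)), mul(Z, Z)), mul(SSSZ, SSSZ))
  [16] add(mul(S(add(Z, mul(SZ, SSZ))), mul(Z, Z)), mul(SSSZ, SSSZ))
  [17] add(add(mul(Z, Z), mul(add(Z, mul(SZ, SSZ)), mul(Z, Z))), mul(SSSZ, SSSZ))
  [18] add(add(Z, mul(add(Z, mul(SZ, SSZ)), mul(Z, Z))), mul(SSSZ, SSSZ))
  [19] add(mul(add(Z, mul(SZ, SSZ)), mul(Z, Z)), mul(SSSZ, SSSZ))
  [20] add(mul(mul(SZ, SSZ), mul(Z, Z)), mul(SSSZ, SSSZ))
  [21] add(mul(add(SSZ, mul(Z, SSZ)), mul(Z, Z)), mul(SSSZ, SSSZ))
  [22] add(mul(S(add(SZ, mul(Z, SSZ))), mul(Z, Z)), mul(SSSZ, SSSZ))
  [23] add(add(mul(Z, Z), mul(add(SZ, mul(Z, SSZ)), mul(Z, Z))), mul(SSSZ, SSSZ))
  [24] add(add(Z, mul(add(SZ, mul(Z, SSZ)), mul(Z, Z))), mul(SSSZ, SSSZ))
  [25] add(mul(add(SZ, mul(Z, SSZ)), mul(Z, Z)), mul(SSSZ, SSSZ))
  [26] add(mul(S(add(Z, mul(Z, SSZ))), mul(Z, Z)), mul(SSSZ, SSSZ))
  [27] add(add(mul(Z, Z), mul(add(Z, mul(Z, SSZ)), mul(Z, Z))), mul(SSSZ, SSSZ))
  [28] add(add(Z, mul(add(Z, mul(Z, SSZ)), mul(Z, Z))), mul(SSSZ, SSSZ))
  [29] add(mul(add(Z, mul(Z, SSZ)), mul(Z, Z)), mul(SSSZ, SSSZ))
  [30] add(mul(mul(Z, SSZ), mul(Z, Z)), mul(SSSZ, SSSZ))
  [31] add(mul(Z, mul(Z, Z)), mul(SSSZ, SSSZ))
  [32] add(Z, mul(SSSZ, SSSZ))
  [33] mul(SSSZ, SSSZ)
  [34] add(SSSZ, mul(SSZ, SSSZ))
  [35] S(add(SSZ, mul(SSZ, SSSZ)))
  [36] S(S(add(SZ, mul(SSZ, SSSZ))))
  [37] S(S(S(add(Z, mul(SSZ, SSSZ)))))
  [38] S(S(S(mul(SSZ, SSSZ))))
  [39] S(S(S(add(SSSZ, mul(SZ, SSSZ)))))
  [40] S(S(S(S(add(SSZ, mul(SZ, SSSZ))))))
  [41] S(S(S(S(S(add(SZ, mul(SZ, SSSZ)))))))
  [42] S(S(S(S(S(S(add(Z, mul(SZ, SSSZ))))))))
  [43] S(S(S(S(S(S(mul(SZ, SSSZ)))))))
  [44] S(S(S(S(S(S(add(SSSZ, mul(Z, SSSZ))))))))
  [45] S(S(S(S(S(S(S(add(SSZ, mul(Z, SSSZ)))))))))
  [46] S(S(S(S(S(S(S(S(add(SZ, mul(Z, SSSZ))))))))))
  [47] S(S(S(S(S(S(S(S(S(add(Z, mul(Z, SSSZ)))))))))))
  [48] S(S(S(S(S(S(S(S(S(mul(Z, SSSZ))))))))))
  [49] S^9(Z)

Answer: SAME — A ⇓ S^9(Z), B ⇓ S^9(Z)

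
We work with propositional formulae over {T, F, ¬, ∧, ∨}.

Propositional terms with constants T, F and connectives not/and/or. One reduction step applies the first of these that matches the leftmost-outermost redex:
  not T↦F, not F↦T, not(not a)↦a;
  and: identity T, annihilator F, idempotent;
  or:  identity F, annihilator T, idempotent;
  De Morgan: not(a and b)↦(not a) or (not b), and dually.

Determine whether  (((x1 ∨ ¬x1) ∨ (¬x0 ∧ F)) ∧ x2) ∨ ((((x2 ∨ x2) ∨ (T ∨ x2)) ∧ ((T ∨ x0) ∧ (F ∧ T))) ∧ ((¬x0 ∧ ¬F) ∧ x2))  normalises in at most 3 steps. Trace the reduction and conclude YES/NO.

Answer: NO — after 3 steps the term is ((x1 ∨ ¬x1) ∧ x2) ∨ (((x2 ∨ (T ∨ x2)) ∧ ((T ∨ x0) ∧ (F ∧ T))) ∧ ((¬x0 ∧ ¬F) ∧ x2)), not yet normal

Reduction:
  start: (((x1 ∨ ¬x1) ∨ (¬x0 ∧ F)) ∧ x2) ∨ ((((x2 ∨ x2) ∨ (T ∨ x2)) ∧ ((T ∨ x0) ∧ (F ∧ T))) ∧ ((¬x0 ∧ ¬F) ∧ x2))
  step 1: (((x1 ∨ ¬x1) ∨ F) ∧ x2) ∨ ((((x2 ∨ x2) ∨ (T ∨ x2)) ∧ ((T ∨ x0) ∧ (F ∧ T))) ∧ ((¬x0 ∧ ¬F) ∧ x2))
  step 2: ((x1 ∨ ¬x1) ∧ x2) ∨ ((((x2 ∨ x2) ∨ (T ∨ x2)) ∧ ((T ∨ x0) ∧ (F ∧ T))) ∧ ((¬x0 ∧ ¬F) ∧ x2))
  step 3: ((x1 ∨ ¬x1) ∧ x2) ∨ (((x2 ∨ (T ∨ x2)) ∧ ((T ∨ x0) ∧ (F ∧ T))) ∧ ((¬x0 ∧ ¬F) ∧ x2))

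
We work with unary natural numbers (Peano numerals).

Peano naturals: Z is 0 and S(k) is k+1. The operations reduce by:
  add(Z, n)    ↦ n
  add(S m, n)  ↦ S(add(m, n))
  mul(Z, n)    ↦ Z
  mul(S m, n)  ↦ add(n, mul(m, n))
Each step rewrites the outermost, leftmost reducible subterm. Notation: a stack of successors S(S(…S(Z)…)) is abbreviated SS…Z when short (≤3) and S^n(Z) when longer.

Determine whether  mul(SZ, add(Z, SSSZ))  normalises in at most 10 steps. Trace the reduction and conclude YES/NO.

  start: mul(SZ, add(Z, SSSZ))
  [1] add(add(Z, SSSZ), mul(Z, add(Z, SSSZ)))
  [2] add(SSSZ, mul(Z, add(Z, SSSZ)))
  [3] S(add(SSZ, mul(Z, add(Z, SSSZ))))
  [4] S(S(add(SZ, mul(Z, add(Z, SSSZ)))))
  [5] S(S(S(add(Z, mul(Z, add(Z, SSSZ))))))
  [6] S(S(S(mul(Z, add(Z, SSSZ)))))
  [7] SSSZ

Answer: YES — reaches normal form SSSZ in 7 ≤ 10 steps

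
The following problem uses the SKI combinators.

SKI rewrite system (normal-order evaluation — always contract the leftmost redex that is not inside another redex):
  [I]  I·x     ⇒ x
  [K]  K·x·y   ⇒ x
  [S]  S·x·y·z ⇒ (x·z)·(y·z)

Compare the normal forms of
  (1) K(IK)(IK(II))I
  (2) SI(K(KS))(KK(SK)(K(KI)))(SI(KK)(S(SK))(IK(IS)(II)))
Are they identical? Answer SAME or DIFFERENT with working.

Answer: SAME — A ⇓ KI, B ⇓ KI

Derivation:
Term A:
  start: K(IK)(IK(II))I
  [1] IKI
  [2] KI

Term B:
  start: SI(K(KS))(KK(SK)(K(KI)))(SI(KK)(S(SK))(IK(IS)(II)))
  [1] I(KK(SK)(K(KI)))(K(KS)(KK(SK)(K(KI))))(SI(KK)(S(SK))(IK(IS)(II)))
  [2] KK(SK)(K(KI))(K(KS)(KK(SK)(K(KI))))(SI(KK)(S(SK))(IK(IS)(II)))
  [3] K(K(KI))(K(KS)(KK(SK)(K(KI))))(SI(KK)(S(SK))(IK(IS)(II)))
  [4] K(KI)(SI(KK)(S(SK))(IK(IS)(II)))
  [5] KI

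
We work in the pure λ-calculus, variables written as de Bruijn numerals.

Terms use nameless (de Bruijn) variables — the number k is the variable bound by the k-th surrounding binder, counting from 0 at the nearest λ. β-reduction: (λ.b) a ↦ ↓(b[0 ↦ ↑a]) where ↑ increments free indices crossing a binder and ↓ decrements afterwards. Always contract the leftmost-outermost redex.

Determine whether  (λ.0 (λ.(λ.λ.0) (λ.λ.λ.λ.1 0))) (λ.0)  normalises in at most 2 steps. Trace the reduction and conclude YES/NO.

  start: (λ.0 (λ.(λ.λ.0) (λ.λ.λ.λ.1 0))) (λ.0)
  [1] (λ.0) (λ.(λ.λ.0) (λ.λ.λ.λ.1 0))
  [2] λ.(λ.λ.0) (λ.λ.λ.λ.1 0)

Answer: NO — after 2 steps the term is λ.(λ.λ.0) (λ.λ.λ.λ.1 0), not yet normal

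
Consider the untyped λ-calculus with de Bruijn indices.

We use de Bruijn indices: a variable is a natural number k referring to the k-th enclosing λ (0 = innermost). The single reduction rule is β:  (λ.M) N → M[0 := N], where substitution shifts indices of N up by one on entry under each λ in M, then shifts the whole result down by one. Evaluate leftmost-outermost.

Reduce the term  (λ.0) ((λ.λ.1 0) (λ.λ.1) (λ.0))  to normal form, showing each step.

Answer: normal form = λ.λ.0  (in 4 steps)

Reduction:
  start: (λ.0) ((λ.λ.1 0) (λ.λ.1) (λ.0))
  →1  (λ.λ.1 0) (λ.λ.1) (λ.0)
  →2  (λ.(λ.λ.1) 0) (λ.0)
  →3  (λ.λ.1) (λ.0)
  →4  λ.λ.0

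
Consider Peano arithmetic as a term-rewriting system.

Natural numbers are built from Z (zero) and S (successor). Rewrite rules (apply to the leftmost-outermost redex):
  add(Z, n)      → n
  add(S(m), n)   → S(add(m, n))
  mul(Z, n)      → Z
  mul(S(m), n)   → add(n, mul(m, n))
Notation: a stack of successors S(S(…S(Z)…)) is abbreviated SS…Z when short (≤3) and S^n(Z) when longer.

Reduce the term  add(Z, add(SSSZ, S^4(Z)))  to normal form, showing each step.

Answer: normal form = S^7(Z)  (in 5 steps)

Reduction:
  start: add(Z, add(SSSZ, S^4(Z)))
  →1  add(SSSZ, S^4(Z))
  →2  S(add(SSZ, S^4(Z)))
  →3  S(S(add(SZ, S^4(Z))))
  →4  S(S(S(add(Z, S^4(Z)))))
  →5  S^7(Z)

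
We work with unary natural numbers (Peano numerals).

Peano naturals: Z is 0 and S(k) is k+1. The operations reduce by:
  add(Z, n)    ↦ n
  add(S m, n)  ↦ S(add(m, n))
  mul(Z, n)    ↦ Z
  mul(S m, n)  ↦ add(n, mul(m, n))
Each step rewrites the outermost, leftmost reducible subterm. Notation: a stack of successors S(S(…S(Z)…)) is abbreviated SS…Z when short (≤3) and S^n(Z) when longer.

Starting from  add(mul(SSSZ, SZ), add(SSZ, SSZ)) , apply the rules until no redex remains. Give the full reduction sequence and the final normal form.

Answer: normal form = S^7(Z)  (in 17 steps)

Reduction:
  start: add(mul(SSSZ, SZ), add(SSZ, SSZ))
  [1] add(add(SZ, mul(SSZ, SZ)), add(SSZ, SSZ))
  [2] add(S(add(Z, mul(SSZ, SZ))), add(SSZ, SSZ))
  [3] S(add(add(Z, mul(SSZ, SZ)), add(SSZ, SSZ)))
  [4] S(add(mul(SSZ, SZ), add(SSZ, SSZ)))
  [5] S(add(add(SZ, mul(SZ, SZ)), add(SSZ, SSZ)))
  [6] S(add(S(add(Z, mul(SZ, SZ))), add(SSZ, SSZ)))
  [7] S(S(add(add(Z, mul(SZ, SZ)), add(SSZ, SSZ))))
  [8] S(S(add(mul(SZ, SZ), add(SSZ, SSZ))))
  [9] S(S(add(add(SZ, mul(Z, SZ)), add(SSZ, SSZ))))
  [10] S(S(add(S(add(Z, mul(Z, SZ))), add(SSZ, SSZ))))
  [11] S(S(S(add(add(Z, mul(Z, SZ)), add(SSZ, SSZ)))))
  [12] S(S(S(add(mul(Z, SZ), add(SSZ, SSZ)))))
  [13] S(S(S(add(Z, add(SSZ, SSZ)))))
  [14] S(S(S(add(SSZ, SSZ))))
  [15] S(S(S(S(add(SZ, SSZ)))))
  [16] S(S(S(S(S(add(Z, SSZ))))))
  [17] S^7(Z)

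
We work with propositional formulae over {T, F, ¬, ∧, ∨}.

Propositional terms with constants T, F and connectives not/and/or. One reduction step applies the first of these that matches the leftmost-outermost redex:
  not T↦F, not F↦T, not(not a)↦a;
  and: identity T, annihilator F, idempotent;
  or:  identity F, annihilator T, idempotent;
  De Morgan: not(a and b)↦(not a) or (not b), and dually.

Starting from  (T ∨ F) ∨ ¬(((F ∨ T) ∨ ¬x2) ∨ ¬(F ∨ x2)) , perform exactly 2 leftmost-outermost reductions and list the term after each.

Answer: after 2 steps: T

Working:
  start: (T ∨ F) ∨ ¬(((F ∨ T) ∨ ¬x2) ∨ ¬(F ∨ x2))
  [1] T ∨ ¬(((F ∨ T) ∨ ¬x2) ∨ ¬(F ∨ x2))
  [2] T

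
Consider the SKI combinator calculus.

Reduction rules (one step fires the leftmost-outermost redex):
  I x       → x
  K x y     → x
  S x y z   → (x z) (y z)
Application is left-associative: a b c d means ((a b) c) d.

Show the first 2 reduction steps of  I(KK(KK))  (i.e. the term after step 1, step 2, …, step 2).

Answer: after 2 steps: K

Derivation:
  start: I(KK(KK))
  [1] KK(KK)
  [2] K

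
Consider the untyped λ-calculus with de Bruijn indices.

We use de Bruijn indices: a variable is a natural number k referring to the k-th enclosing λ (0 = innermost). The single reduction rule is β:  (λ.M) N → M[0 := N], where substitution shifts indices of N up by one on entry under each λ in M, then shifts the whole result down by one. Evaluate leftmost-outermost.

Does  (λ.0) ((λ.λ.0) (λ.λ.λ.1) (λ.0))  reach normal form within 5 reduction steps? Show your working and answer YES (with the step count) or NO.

  start: (λ.0) ((λ.λ.0) (λ.λ.λ.1) (λ.0))
  [1] (λ.λ.0) (λ.λ.λ.1) (λ.0)
  [2] (λ.0) (λ.0)
  [3] λ.0

Answer: YES — reaches normal form λ.0 in 3 ≤ 5 steps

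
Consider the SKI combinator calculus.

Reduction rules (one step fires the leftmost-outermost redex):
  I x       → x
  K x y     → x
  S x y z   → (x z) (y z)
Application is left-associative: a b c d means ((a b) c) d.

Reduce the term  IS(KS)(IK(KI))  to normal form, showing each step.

Answer: normal form = S(KS)(K(KI))  (in 2 steps)

Derivation:
  start: IS(KS)(IK(KI))
  [1] S(KS)(IK(KI))
  [2] S(KS)(K(KI))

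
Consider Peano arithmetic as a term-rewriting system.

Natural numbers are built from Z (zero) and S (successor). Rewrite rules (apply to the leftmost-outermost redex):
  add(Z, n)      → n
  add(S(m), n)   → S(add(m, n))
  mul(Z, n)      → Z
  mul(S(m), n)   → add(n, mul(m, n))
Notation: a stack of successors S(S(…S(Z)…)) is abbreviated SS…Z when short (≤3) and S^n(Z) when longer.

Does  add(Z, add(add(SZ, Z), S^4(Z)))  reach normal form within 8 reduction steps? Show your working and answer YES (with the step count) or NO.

  start: add(Z, add(add(SZ, Z), S^4(Z)))
  [1] add(add(SZ, Z), S^4(Z))
  [2] add(S(add(Z, Z)), S^4(Z))
  [3] S(add(add(Z, Z), S^4(Z)))
  [4] S(add(Z, S^4(Z)))
  [5] S^5(Z)

Answer: YES — reaches normal form S^5(Z) in 5 ≤ 8 steps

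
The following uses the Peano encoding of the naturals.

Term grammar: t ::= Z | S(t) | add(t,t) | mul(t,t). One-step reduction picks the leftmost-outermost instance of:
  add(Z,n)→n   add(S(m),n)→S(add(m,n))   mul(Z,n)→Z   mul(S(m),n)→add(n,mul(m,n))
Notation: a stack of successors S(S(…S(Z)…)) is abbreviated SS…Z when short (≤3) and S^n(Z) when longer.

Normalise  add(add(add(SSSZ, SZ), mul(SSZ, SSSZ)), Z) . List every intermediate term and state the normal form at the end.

  start: add(add(add(SSSZ, SZ), mul(SSZ, SSSZ)), Z)
  step 1: add(add(S(add(SSZ, SZ)), mul(SSZ, SSSZ)), Z)
  step 2: add(S(add(add(SSZ, SZ), mul(SSZ, SSSZ))), Z)
  step 3: S(add(add(add(SSZ, SZ), mul(SSZ, SSSZ)), Z))
  step 4: S(add(add(S(add(SZ, SZ)), mul(SSZ, SSSZ)), Z))
  step 5: S(add(S(add(add(SZ, SZ), mul(SSZ, SSSZ))), Z))
  step 6: S(S(add(add(add(SZ, SZ), mul(SSZ, SSSZ)), Z)))
  step 7: S(S(add(add(S(add(Z, SZ)), mul(SSZ, SSSZ)), Z)))
  step 8: S(S(add(S(add(add(Z, SZ), mul(SSZ, SSSZ))), Z)))
  step 9: S(S(S(add(add(add(Z, SZ), mul(SSZ, SSSZ)), Z))))
  step 10: S(S(S(add(add(SZ, mul(SSZ, SSSZ)), Z))))
  step 11: S(S(S(add(S(add(Z, mul(SSZ, SSSZ))), Z))))
  step 12: S(S(S(S(add(add(Z, mul(SSZ, SSSZ)), Z)))))
  step 13: S(S(S(S(add(mul(SSZ, SSSZ), Z)))))
  step 14: S(S(S(S(add(add(SSSZ, mul(SZ, SSSZ)), Z)))))
  step 15: S(S(S(S(add(S(add(SSZ, mul(SZ, SSSZ))), Z)))))
  step 16: S(S(S(S(S(add(add(SSZ, mul(SZ, SSSZ)), Z))))))
  step 17: S(S(S(S(S(add(S(add(SZ, mul(SZ, SSSZ))), Z))))))
  step 18: S(S(S(S(S(S(add(add(SZ, mul(SZ, SSSZ)), Z)))))))
  step 19: S(S(S(S(S(S(add(S(add(Z, mul(SZ, SSSZ))), Z)))))))
  step 20: S(S(S(S(S(S(S(add(add(Z, mul(SZ, SSSZ)), Z))))))))
  step 21: S(S(S(S(S(S(S(add(mul(SZ, SSSZ), Z))))))))
  step 22: S(S(S(S(S(S(S(add(add(SSSZ, mul(Z, SSSZ)), Z))))))))
  step 23: S(S(S(S(S(S(S(add(S(add(SSZ, mul(Z, SSSZ))), Z))))))))
  step 24: S(S(S(S(S(S(S(S(add(add(SSZ, mul(Z, SSSZ)), Z)))))))))
  step 25: S(S(S(S(S(S(S(S(add(S(add(SZ, mul(Z, SSSZ))), Z)))))))))
  step 26: S(S(S(S(S(S(S(S(S(add(add(SZ, mul(Z, SSSZ)), Z))))))))))
  step 27: S(S(S(S(S(S(S(S(S(add(S(add(Z, mul(Z, SSSZ))), Z))))))))))
  step 28: S(S(S(S(S(S(S(S(S(S(add(add(Z, mul(Z, SSSZ)), Z)))))))))))
  step 29: S(S(S(S(S(S(S(S(S(S(add(mul(Z, SSSZ), Z)))))))))))
  step 30: S(S(S(S(S(S(S(S(S(S(add(Z, Z)))))))))))
  step 31: S^10(Z)

Answer: normal form = S^10(Z)  (in 31 steps)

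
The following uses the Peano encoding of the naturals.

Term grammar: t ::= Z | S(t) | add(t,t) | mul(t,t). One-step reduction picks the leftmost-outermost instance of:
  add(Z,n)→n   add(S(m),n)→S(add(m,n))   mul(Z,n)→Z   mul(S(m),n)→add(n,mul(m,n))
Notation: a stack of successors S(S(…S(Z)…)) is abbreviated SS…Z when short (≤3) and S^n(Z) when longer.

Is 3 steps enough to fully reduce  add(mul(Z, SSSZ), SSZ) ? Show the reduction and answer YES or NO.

Answer: YES — reaches normal form SSZ in 2 ≤ 3 steps

Derivation:
  start: add(mul(Z, SSSZ), SSZ)
  [1] add(Z, SSZ)
  [2] SSZ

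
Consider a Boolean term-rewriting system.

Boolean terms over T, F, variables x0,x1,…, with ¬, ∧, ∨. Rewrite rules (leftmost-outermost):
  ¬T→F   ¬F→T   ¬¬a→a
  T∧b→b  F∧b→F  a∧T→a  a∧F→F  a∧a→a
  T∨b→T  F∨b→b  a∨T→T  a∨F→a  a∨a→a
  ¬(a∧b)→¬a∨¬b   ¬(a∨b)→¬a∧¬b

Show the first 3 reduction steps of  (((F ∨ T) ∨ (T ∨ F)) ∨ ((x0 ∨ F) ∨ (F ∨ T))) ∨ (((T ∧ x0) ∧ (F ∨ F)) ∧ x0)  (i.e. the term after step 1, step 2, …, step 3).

Answer: after 3 steps: T ∨ (((T ∧ x0) ∧ (F ∨ F)) ∧ x0)

Working:
  start: (((F ∨ T) ∨ (T ∨ F)) ∨ ((x0 ∨ F) ∨ (F ∨ T))) ∨ (((T ∧ x0) ∧ (F ∨ F)) ∧ x0)
  →1  ((T ∨ (T ∨ F)) ∨ ((x0 ∨ F) ∨ (F ∨ T))) ∨ (((T ∧ x0) ∧ (F ∨ F)) ∧ x0)
  →2  (T ∨ ((x0 ∨ F) ∨ (F ∨ T))) ∨ (((T ∧ x0) ∧ (F ∨ F)) ∧ x0)
  →3  T ∨ (((T ∧ x0) ∧ (F ∨ F)) ∧ x0)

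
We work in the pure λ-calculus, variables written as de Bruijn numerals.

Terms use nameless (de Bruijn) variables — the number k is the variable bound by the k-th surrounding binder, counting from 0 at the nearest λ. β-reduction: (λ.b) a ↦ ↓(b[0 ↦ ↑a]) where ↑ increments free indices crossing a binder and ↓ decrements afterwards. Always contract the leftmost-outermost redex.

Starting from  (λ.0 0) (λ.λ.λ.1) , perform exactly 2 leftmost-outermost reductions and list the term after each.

  start: (λ.0 0) (λ.λ.λ.1)
  [1] (λ.λ.λ.1) (λ.λ.λ.1)
  [2] λ.λ.1

Answer: after 2 steps: λ.λ.1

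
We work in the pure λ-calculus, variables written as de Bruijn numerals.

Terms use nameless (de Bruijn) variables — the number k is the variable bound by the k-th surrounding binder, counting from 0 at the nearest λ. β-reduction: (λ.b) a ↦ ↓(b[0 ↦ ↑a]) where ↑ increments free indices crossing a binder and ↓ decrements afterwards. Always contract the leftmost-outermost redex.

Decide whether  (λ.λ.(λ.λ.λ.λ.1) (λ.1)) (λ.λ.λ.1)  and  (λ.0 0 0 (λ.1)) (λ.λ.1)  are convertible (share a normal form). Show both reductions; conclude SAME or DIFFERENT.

Term A:
  start: (λ.λ.(λ.λ.λ.λ.1) (λ.1)) (λ.λ.λ.1)
  step 1: λ.(λ.λ.λ.λ.1) (λ.1)
  step 2: λ.λ.λ.λ.1

Term B:
  start: (λ.0 0 0 (λ.1)) (λ.λ.1)
  step 1: (λ.λ.1) (λ.λ.1) (λ.λ.1) (λ.λ.λ.1)
  step 2: (λ.λ.λ.1) (λ.λ.1) (λ.λ.λ.1)
  step 3: (λ.λ.1) (λ.λ.λ.1)
  step 4: λ.λ.λ.λ.1

Answer: SAME — A ⇓ λ.λ.λ.λ.1, B ⇓ λ.λ.λ.λ.1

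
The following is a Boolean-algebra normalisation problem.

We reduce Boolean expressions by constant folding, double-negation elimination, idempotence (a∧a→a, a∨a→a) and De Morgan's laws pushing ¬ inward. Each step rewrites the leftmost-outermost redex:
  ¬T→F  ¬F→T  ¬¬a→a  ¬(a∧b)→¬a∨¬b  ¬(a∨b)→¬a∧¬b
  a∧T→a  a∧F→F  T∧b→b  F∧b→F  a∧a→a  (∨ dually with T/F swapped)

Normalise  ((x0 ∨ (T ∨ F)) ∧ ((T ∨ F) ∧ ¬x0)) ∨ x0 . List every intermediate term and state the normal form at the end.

  start: ((x0 ∨ (T ∨ F)) ∧ ((T ∨ F) ∧ ¬x0)) ∨ x0
  →1  ((x0 ∨ T) ∧ ((T ∨ F) ∧ ¬x0)) ∨ x0
  →2  (T ∧ ((T ∨ F) ∧ ¬x0)) ∨ x0
  →3  ((T ∨ F) ∧ ¬x0) ∨ x0
  →4  (T ∧ ¬x0) ∨ x0
  →5  ¬x0 ∨ x0

Answer: normal form = ¬x0 ∨ x0  (in 5 steps)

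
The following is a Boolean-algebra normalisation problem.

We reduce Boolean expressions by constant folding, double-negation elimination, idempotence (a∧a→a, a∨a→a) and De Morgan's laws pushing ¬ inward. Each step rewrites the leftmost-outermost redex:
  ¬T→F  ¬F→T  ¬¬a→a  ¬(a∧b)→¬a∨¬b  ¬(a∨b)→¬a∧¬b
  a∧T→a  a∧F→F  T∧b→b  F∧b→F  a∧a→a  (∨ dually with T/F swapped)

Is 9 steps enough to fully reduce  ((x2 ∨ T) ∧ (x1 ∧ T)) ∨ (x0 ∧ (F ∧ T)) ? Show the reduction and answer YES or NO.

  start: ((x2 ∨ T) ∧ (x1 ∧ T)) ∨ (x0 ∧ (F ∧ T))
  →1  (T ∧ (x1 ∧ T)) ∨ (x0 ∧ (F ∧ T))
  →2  (x1 ∧ T) ∨ (x0 ∧ (F ∧ T))
  →3  x1 ∨ (x0 ∧ (F ∧ T))
  →4  x1 ∨ (x0 ∧ F)
  →5  x1 ∨ F
  →6  x1

Answer: YES — reaches normal form x1 in 6 ≤ 9 steps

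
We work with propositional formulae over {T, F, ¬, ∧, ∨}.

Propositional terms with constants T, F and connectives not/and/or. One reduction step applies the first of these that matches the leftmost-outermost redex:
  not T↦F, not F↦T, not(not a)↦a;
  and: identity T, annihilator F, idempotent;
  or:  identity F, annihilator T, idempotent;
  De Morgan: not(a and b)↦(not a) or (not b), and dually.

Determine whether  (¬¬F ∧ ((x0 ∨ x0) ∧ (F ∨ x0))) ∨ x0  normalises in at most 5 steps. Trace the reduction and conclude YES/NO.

Answer: YES — reaches normal form x0 in 3 ≤ 5 steps

Working:
  start: (¬¬F ∧ ((x0 ∨ x0) ∧ (F ∨ x0))) ∨ x0
  →1  (F ∧ ((x0 ∨ x0) ∧ (F ∨ x0))) ∨ x0
  →2  F ∨ x0
  →3  x0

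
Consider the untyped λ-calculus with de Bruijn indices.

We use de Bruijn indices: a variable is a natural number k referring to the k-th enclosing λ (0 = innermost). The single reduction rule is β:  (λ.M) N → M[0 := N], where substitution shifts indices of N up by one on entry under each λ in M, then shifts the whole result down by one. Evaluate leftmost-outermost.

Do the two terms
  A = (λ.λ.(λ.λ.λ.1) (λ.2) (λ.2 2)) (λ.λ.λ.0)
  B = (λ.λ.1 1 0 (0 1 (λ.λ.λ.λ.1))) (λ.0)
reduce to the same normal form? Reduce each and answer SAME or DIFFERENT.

Term A:
  start: (λ.λ.(λ.λ.λ.1) (λ.2) (λ.2 2)) (λ.λ.λ.0)
  →1  λ.(λ.λ.λ.1) (λ.λ.λ.λ.0) (λ.(λ.λ.λ.0) (λ.λ.λ.0))
  →2  λ.(λ.λ.1) (λ.(λ.λ.λ.0) (λ.λ.λ.0))
  →3  λ.λ.λ.(λ.λ.λ.0) (λ.λ.λ.0)
  →4  λ.λ.λ.λ.λ.0

Term B:
  start: (λ.λ.1 1 0 (0 1 (λ.λ.λ.λ.1))) (λ.0)
  →1  λ.(λ.0) (λ.0) 0 (0 (λ.0) (λ.λ.λ.λ.1))
  →2  λ.(λ.0) 0 (0 (λ.0) (λ.λ.λ.λ.1))
  →3  λ.0 (0 (λ.0) (λ.λ.λ.λ.1))

Answer: DIFFERENT — A ⇓ λ.λ.λ.λ.λ.0, B ⇓ λ.0 (0 (λ.0) (λ.λ.λ.λ.1))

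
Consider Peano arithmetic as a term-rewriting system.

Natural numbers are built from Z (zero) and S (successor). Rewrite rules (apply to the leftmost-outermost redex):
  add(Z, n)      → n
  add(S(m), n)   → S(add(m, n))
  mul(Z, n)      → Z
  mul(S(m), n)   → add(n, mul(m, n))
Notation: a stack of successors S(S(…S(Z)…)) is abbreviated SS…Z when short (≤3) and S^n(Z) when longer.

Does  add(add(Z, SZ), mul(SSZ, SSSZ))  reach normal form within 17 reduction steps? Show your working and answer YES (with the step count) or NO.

  start: add(add(Z, SZ), mul(SSZ, SSSZ))
  step 1: add(SZ, mul(SSZ, SSSZ))
  step 2: S(add(Z, mul(SSZ, SSSZ)))
  step 3: S(mul(SSZ, SSSZ))
  step 4: S(add(SSSZ, mul(SZ, SSSZ)))
  step 5: S(S(add(SSZ, mul(SZ, SSSZ))))
  step 6: S(S(S(add(SZ, mul(SZ, SSSZ)))))
  step 7: S(S(S(S(add(Z, mul(SZ, SSSZ))))))
  step 8: S(S(S(S(mul(SZ, SSSZ)))))
  step 9: S(S(S(S(add(SSSZ, mul(Z, SSSZ))))))
  step 10: S(S(S(S(S(add(SSZ, mul(Z, SSSZ)))))))
  step 11: S(S(S(S(S(S(add(SZ, mul(Z, SSSZ))))))))
  step 12: S(S(S(S(S(S(S(add(Z, mul(Z, SSSZ)))))))))
  step 13: S(S(S(S(S(S(S(mul(Z, SSSZ))))))))
  step 14: S^7(Z)

Answer: YES — reaches normal form S^7(Z) in 14 ≤ 17 steps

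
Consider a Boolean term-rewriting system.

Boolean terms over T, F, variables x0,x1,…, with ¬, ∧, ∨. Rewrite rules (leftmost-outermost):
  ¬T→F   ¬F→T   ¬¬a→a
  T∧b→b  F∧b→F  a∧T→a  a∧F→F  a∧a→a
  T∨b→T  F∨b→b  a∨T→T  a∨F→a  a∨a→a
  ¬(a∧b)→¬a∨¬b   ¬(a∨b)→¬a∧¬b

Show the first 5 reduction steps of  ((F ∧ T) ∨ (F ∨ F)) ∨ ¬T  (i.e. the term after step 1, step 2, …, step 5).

  start: ((F ∧ T) ∨ (F ∨ F)) ∨ ¬T
  [1] (F ∨ (F ∨ F)) ∨ ¬T
  [2] (F ∨ F) ∨ ¬T
  [3] F ∨ ¬T
  [4] ¬T
  [5] F

Answer: after 5 steps: F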